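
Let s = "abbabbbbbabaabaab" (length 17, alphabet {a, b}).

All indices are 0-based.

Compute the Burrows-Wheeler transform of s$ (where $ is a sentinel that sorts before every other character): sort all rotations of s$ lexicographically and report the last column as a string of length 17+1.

rank  rotation            last
    0  $abbabbbbbabaabaab  b
    1  aab$abbabbbbbabaab  b
    2  aabaab$abbabbbbbab  b
    3  ab$abbabbbbbabaaba  a
    4  abaab$abbabbbbbaba  a
    5  abaabaab$abbabbbbb  b
    6  abbabbbbbabaabaab$  $
    7  abbbbbabaabaab$abb  b
    8  b$abbabbbbbabaabaa  a
    9  baab$abbabbbbbabaa  a
   10  baabaab$abbabbbbba  a
   11  babaabaab$abbabbbb  b
   12  babbbbbabaabaab$ab  b
   13  bbabaabaab$abbabbb  b
   14  bbabbbbbabaabaab$a  a
   15  bbbabaabaab$abbabb  b
   16  bbbbabaabaab$abbab  b
   17  bbbbbabaabaab$abba  a

bbbaab$baaabbbabba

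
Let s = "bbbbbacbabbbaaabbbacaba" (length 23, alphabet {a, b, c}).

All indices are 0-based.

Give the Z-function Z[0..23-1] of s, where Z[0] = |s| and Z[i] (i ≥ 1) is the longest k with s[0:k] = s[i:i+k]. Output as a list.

Z[0]=23
i=1: fresh scan; Z[1]=4 scan→box=[1,5)
i=2: min(r-i=3, Z[1]=4)=3; Z[2]=3
i=3: min(r-i=2, Z[2]=3)=2; Z[3]=2
i=4: min(r-i=1, Z[3]=2)=1; Z[4]=1
i=5: fresh scan; Z[5]=0
i=6: fresh scan; Z[6]=0
i=7: fresh scan; Z[7]=1 scan→box=[7,8)
i=8: fresh scan; Z[8]=0
i=9: fresh scan; Z[9]=3 scan→box=[9,12)
i=10: min(r-i=2, Z[1]=4)=2; Z[10]=2
i=11: min(r-i=1, Z[2]=3)=1; Z[11]=1
i=12: fresh scan; Z[12]=0
i=13: fresh scan; Z[13]=0
i=14: fresh scan; Z[14]=0
i=15: fresh scan; Z[15]=3 scan→box=[15,18)
i=16: min(r-i=2, Z[1]=4)=2; Z[16]=2
i=17: min(r-i=1, Z[2]=3)=1; Z[17]=1
i=18: fresh scan; Z[18]=0
i=19: fresh scan; Z[19]=0
i=20: fresh scan; Z[20]=0
i=21: fresh scan; Z[21]=1 scan→box=[21,22)
i=22: fresh scan; Z[22]=0

[23, 4, 3, 2, 1, 0, 0, 1, 0, 3, 2, 1, 0, 0, 0, 3, 2, 1, 0, 0, 0, 1, 0]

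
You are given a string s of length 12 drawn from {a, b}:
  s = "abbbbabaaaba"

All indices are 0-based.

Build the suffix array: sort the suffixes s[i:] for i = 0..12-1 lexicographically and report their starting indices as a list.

[11, 7, 8, 9, 5, 0, 10, 6, 4, 3, 2, 1]

sorted suffixes:
  #0 SA[0]=11  'a'
  #1 SA[1]=7  'aaaba'
  #2 SA[2]=8  'aaba'
  #3 SA[3]=9  'aba'
  #4 SA[4]=5  'abaaaba'
  #5 SA[5]=0  'abbbbabaaaba'
  #6 SA[6]=10  'ba'
  #7 SA[7]=6  'baaaba'
  #8 SA[8]=4  'babaaaba'
  #9 SA[9]=3  'bbabaaaba'
  #10 SA[10]=2  'bbbabaaaba'
  #11 SA[11]=1  'bbbbabaaaba'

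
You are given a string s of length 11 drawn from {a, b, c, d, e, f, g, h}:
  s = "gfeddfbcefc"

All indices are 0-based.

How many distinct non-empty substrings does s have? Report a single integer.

sorted suffixes:
  #0 SA[0]=6  'bcefc'
  #1 SA[1]=10  'c'
  #2 SA[2]=7  'cefc'
  #3 SA[3]=3  'ddfbcefc'
  #4 SA[4]=4  'dfbcefc'
  #5 SA[5]=2  'eddfbcefc'
  #6 SA[6]=8  'efc'
  #7 SA[7]=5  'fbcefc'
  #8 SA[8]=9  'fc'
  #9 SA[9]=1  'feddfbcefc'
  #10 SA[10]=0  'gfeddfbcefc'

SA = [6, 10, 7, 3, 4, 2, 8, 5, 9, 1, 0]
rank  pair      lcp
   1  s[6:],s[10:]  0  ''
   2  s[10:],s[7:]  1  'c'
   3  s[7:],s[3:]  0  ''
   4  s[3:],s[4:]  1  'd'
   5  s[4:],s[2:]  0  ''
   6  s[2:],s[8:]  1  'e'
   7  s[8:],s[5:]  0  ''
   8  s[5:],s[9:]  1  'f'
   9  s[9:],s[1:]  1  'f'
  10  s[1:],s[0:]  0  ''

n(n+1)/2 = 11·12/2 = 66
Σ LCP = 0 + 0 + 1 + 0 + 1 + 0 + 1 + 0 + 1 + 1 + 0 = 5
distinct = 66 − 5 = 61

61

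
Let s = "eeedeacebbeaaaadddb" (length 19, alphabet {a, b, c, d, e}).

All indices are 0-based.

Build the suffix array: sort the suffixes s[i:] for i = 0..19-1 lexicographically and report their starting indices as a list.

[11, 12, 13, 5, 14, 18, 8, 9, 6, 17, 16, 15, 3, 10, 4, 7, 2, 1, 0]

rank | idx | suffix
   0 |  11 | aaaadddb
   1 |  12 | aaadddb
   2 |  13 | aadddb
   3 |   5 | acebbeaaaadddb
   4 |  14 | adddb
   5 |  18 | b
   6 |   8 | bbeaaaadddb
   7 |   9 | beaaaadddb
   8 |   6 | cebbeaaaadddb
   9 |  17 | db
  10 |  16 | ddb
  11 |  15 | dddb
  12 |   3 | deacebbeaaaadddb
  13 |  10 | eaaaadddb
  14 |   4 | eacebbeaaaadddb
  15 |   7 | ebbeaaaadddb
  16 |   2 | edeacebbeaaaadddb
  17 |   1 | eedeacebbeaaaadddb
  18 |   0 | eeedeacebbeaaaadddb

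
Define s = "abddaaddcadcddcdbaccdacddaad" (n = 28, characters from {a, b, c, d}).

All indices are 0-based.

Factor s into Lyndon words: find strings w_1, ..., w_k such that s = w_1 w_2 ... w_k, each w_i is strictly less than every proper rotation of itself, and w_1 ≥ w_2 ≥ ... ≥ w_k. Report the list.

["abdd", "aaddcadcddcdbaccdacdd", "aad"]

emit factor 1: 'abdd' (i=0, period=4)
emit factor 2: 'aaddcadcddcdbaccdacdd' (i=4, period=21)
emit factor 3: 'aad' (i=25, period=3)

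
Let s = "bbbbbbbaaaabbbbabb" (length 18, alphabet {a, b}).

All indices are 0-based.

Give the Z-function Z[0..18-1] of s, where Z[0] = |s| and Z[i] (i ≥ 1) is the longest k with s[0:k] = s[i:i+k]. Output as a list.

[18, 6, 5, 4, 3, 2, 1, 0, 0, 0, 0, 4, 3, 2, 1, 0, 2, 1]

Z[0]=18
i=1: fresh scan; Z[1]=6 extend→box=[1,7)
i=2: min(r-i=5, Z[1]=6)=5; Z[2]=5
i=3: min(r-i=4, Z[2]=5)=4; Z[3]=4
i=4: min(r-i=3, Z[3]=4)=3; Z[4]=3
i=5: min(r-i=2, Z[4]=3)=2; Z[5]=2
i=6: min(r-i=1, Z[5]=2)=1; Z[6]=1
i=7: fresh scan; Z[7]=0
i=8: fresh scan; Z[8]=0
i=9: fresh scan; Z[9]=0
i=10: fresh scan; Z[10]=0
i=11: fresh scan; Z[11]=4 extend→box=[11,15)
i=12: min(r-i=3, Z[1]=6)=3; Z[12]=3
i=13: min(r-i=2, Z[2]=5)=2; Z[13]=2
i=14: min(r-i=1, Z[3]=4)=1; Z[14]=1
i=15: fresh scan; Z[15]=0
i=16: fresh scan; Z[16]=2 extend→box=[16,18)
i=17: min(r-i=1, Z[1]=6)=1; Z[17]=1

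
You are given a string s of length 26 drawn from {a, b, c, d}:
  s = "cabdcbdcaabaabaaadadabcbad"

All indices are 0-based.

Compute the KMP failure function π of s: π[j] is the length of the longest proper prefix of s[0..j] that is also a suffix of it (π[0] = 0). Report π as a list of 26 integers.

[0, 0, 0, 0, 1, 0, 0, 1, 2, 0, 0, 0, 0, 0, 0, 0, 0, 0, 0, 0, 0, 0, 1, 0, 0, 0]

π[0] = 0
j=1 s[j]='a': π[1]=0 (border '')
j=2 s[j]='b': π[2]=0 (border '')
j=3 s[j]='d': π[3]=0 (border '')
j=4 s[j]='c': π[4]=1 (border 'c')
j=5 s[j]='b': k: 1→0; π[5]=0 (border '')
j=6 s[j]='d': π[6]=0 (border '')
j=7 s[j]='c': π[7]=1 (border 'c')
j=8 s[j]='a': π[8]=2 (border 'ca')
j=9 s[j]='a': k: 2→0; π[9]=0 (border '')
j=10 s[j]='b': π[10]=0 (border '')
j=11 s[j]='a': π[11]=0 (border '')
j=12 s[j]='a': π[12]=0 (border '')
j=13 s[j]='b': π[13]=0 (border '')
j=14 s[j]='a': π[14]=0 (border '')
j=15 s[j]='a': π[15]=0 (border '')
j=16 s[j]='a': π[16]=0 (border '')
j=17 s[j]='d': π[17]=0 (border '')
j=18 s[j]='a': π[18]=0 (border '')
j=19 s[j]='d': π[19]=0 (border '')
j=20 s[j]='a': π[20]=0 (border '')
j=21 s[j]='b': π[21]=0 (border '')
j=22 s[j]='c': π[22]=1 (border 'c')
j=23 s[j]='b': k: 1→0; π[23]=0 (border '')
j=24 s[j]='a': π[24]=0 (border '')
j=25 s[j]='d': π[25]=0 (border '')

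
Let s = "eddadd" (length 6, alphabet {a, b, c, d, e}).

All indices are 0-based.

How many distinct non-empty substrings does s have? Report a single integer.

rank | idx | suffix
   0 |   3 | add
   1 |   5 | d
   2 |   2 | dadd
   3 |   4 | dd
   4 |   1 | ddadd
   5 |   0 | eddadd

SA = [3, 5, 2, 4, 1, 0]
rank  pair      lcp
   1  s[3:],s[5:]  0  ''
   2  s[5:],s[2:]  1  'd'
   3  s[2:],s[4:]  1  'd'
   4  s[4:],s[1:]  2  'dd'
   5  s[1:],s[0:]  0  ''

n(n+1)/2 = 6·7/2 = 21
Σ LCP = 0 + 0 + 1 + 1 + 2 + 0 = 4
distinct = 21 − 4 = 17

17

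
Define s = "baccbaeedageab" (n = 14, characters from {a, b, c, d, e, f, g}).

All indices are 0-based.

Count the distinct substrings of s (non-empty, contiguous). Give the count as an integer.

96

sorted suffixes:
  #0 SA[0]=12  'ab'
  #1 SA[1]=1  'accbaeedageab'
  #2 SA[2]=5  'aeedageab'
  #3 SA[3]=9  'ageab'
  #4 SA[4]=13  'b'
  #5 SA[5]=0  'baccbaeedageab'
  #6 SA[6]=4  'baeedageab'
  #7 SA[7]=3  'cbaeedageab'
  #8 SA[8]=2  'ccbaeedageab'
  #9 SA[9]=8  'dageab'
  #10 SA[10]=11  'eab'
  #11 SA[11]=7  'edageab'
  #12 SA[12]=6  'eedageab'
  #13 SA[13]=10  'geab'

SA = [12, 1, 5, 9, 13, 0, 4, 3, 2, 8, 11, 7, 6, 10]
[i] adj suffixes → lcp
  [1] 12/1 → 1 ('a')
  [2] 1/5 → 1 ('a')
  [3] 5/9 → 1 ('a')
  [4] 9/13 → 0 ('')
  [5] 13/0 → 1 ('b')
  [6] 0/4 → 2 ('ba')
  [7] 4/3 → 0 ('')
  [8] 3/2 → 1 ('c')
  [9] 2/8 → 0 ('')
  [10] 8/11 → 0 ('')
  [11] 11/7 → 1 ('e')
  [12] 7/6 → 1 ('e')
  [13] 6/10 → 0 ('')

n(n+1)/2 = 14·15/2 = 105
Σ LCP = 0 + 1 + 1 + 1 + 0 + 1 + 2 + 0 + 1 + 0 + 0 + 1 + 1 + 0 = 9
distinct = 105 − 9 = 96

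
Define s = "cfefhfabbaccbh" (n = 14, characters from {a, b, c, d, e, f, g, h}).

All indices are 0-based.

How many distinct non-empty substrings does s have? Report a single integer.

97

rank | idx | suffix
   0 |   6 | abbaccbh
   1 |   9 | accbh
   2 |   8 | baccbh
   3 |   7 | bbaccbh
   4 |  12 | bh
   5 |  11 | cbh
   6 |  10 | ccbh
   7 |   0 | cfefhfabbaccbh
   8 |   2 | efhfabbaccbh
   9 |   5 | fabbaccbh
  10 |   1 | fefhfabbaccbh
  11 |   3 | fhfabbaccbh
  12 |  13 | h
  13 |   4 | hfabbaccbh

SA = [6, 9, 8, 7, 12, 11, 10, 0, 2, 5, 1, 3, 13, 4]
[i] adj suffixes → lcp
  [1] 6/9 → 1 ('a')
  [2] 9/8 → 0 ('')
  [3] 8/7 → 1 ('b')
  [4] 7/12 → 1 ('b')
  [5] 12/11 → 0 ('')
  [6] 11/10 → 1 ('c')
  [7] 10/0 → 1 ('c')
  [8] 0/2 → 0 ('')
  [9] 2/5 → 0 ('')
  [10] 5/1 → 1 ('f')
  [11] 1/3 → 1 ('f')
  [12] 3/13 → 0 ('')
  [13] 13/4 → 1 ('h')

n(n+1)/2 = 14·15/2 = 105
Σ LCP = 0 + 1 + 0 + 1 + 1 + 0 + 1 + 1 + 0 + 0 + 1 + 1 + 0 + 1 = 8
distinct = 105 − 8 = 97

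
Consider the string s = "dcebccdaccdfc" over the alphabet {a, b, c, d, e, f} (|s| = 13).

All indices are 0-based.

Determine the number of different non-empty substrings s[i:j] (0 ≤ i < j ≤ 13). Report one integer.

rank | idx | suffix
   0 |   7 | accdfc
   1 |   3 | bccdaccdfc
   2 |  12 | c
   3 |   4 | ccdaccdfc
   4 |   8 | ccdfc
   5 |   5 | cdaccdfc
   6 |   9 | cdfc
   7 |   1 | cebccdaccdfc
   8 |   6 | daccdfc
   9 |   0 | dcebccdaccdfc
  10 |  10 | dfc
  11 |   2 | ebccdaccdfc
  12 |  11 | fc

SA = [7, 3, 12, 4, 8, 5, 9, 1, 6, 0, 10, 2, 11]
i: (SA[i-1],SA[i]) lcp shared
  1: (7,3) 0 ''
  2: (3,12) 0 ''
  3: (12,4) 1 'c'
  4: (4,8) 3 'ccd'
  5: (8,5) 1 'c'
  6: (5,9) 2 'cd'
  7: (9,1) 1 'c'
  8: (1,6) 0 ''
  9: (6,0) 1 'd'
  10: (0,10) 1 'd'
  11: (10,2) 0 ''
  12: (2,11) 0 ''

n(n+1)/2 = 13·14/2 = 91
Σ LCP = 0 + 0 + 0 + 1 + 3 + 1 + 2 + 1 + 0 + 1 + 1 + 0 + 0 = 10
distinct = 91 − 10 = 81

81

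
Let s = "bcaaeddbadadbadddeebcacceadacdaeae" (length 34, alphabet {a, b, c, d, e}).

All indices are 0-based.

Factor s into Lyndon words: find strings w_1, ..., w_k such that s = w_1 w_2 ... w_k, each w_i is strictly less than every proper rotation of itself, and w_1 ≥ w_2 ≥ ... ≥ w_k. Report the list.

emit factor 1: 'bc' (i=0, period=2)
emit factor 2: 'aaeddbadadbadddeebcacceadacdaeae' (i=2, period=32)

["bc", "aaeddbadadbadddeebcacceadacdaeae"]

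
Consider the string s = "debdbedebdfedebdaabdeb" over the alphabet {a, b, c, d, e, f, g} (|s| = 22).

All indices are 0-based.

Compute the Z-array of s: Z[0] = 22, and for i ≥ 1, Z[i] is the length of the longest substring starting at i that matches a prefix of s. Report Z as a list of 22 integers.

Z[0]=22
i=1: outside box; Z[1]=0
i=2: outside box; Z[2]=0
i=3: outside box; Z[3]=1 grow→box=[3,4)
i=4: outside box; Z[4]=0
i=5: outside box; Z[5]=0
i=6: outside box; Z[6]=4 grow→box=[6,10)
i=7: min(r-i=3, Z[1]=0)=0; Z[7]=0
i=8: min(r-i=2, Z[2]=0)=0; Z[8]=0
i=9: min(r-i=1, Z[3]=1)=1; Z[9]=1
i=10: outside box; Z[10]=0
i=11: outside box; Z[11]=0
i=12: outside box; Z[12]=4 grow→box=[12,16)
i=13: min(r-i=3, Z[1]=0)=0; Z[13]=0
i=14: min(r-i=2, Z[2]=0)=0; Z[14]=0
i=15: min(r-i=1, Z[3]=1)=1; Z[15]=1
i=16: outside box; Z[16]=0
i=17: outside box; Z[17]=0
i=18: outside box; Z[18]=0
i=19: outside box; Z[19]=3 grow→box=[19,22)
i=20: min(r-i=2, Z[1]=0)=0; Z[20]=0
i=21: min(r-i=1, Z[2]=0)=0; Z[21]=0

[22, 0, 0, 1, 0, 0, 4, 0, 0, 1, 0, 0, 4, 0, 0, 1, 0, 0, 0, 3, 0, 0]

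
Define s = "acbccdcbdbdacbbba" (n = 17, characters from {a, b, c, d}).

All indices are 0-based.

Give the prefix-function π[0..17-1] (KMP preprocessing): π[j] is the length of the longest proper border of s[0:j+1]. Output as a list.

π[0] = 0
j=1 s[j]='c': π[1]=0 (border '')
j=2 s[j]='b': π[2]=0 (border '')
j=3 s[j]='c': π[3]=0 (border '')
j=4 s[j]='c': π[4]=0 (border '')
j=5 s[j]='d': π[5]=0 (border '')
j=6 s[j]='c': π[6]=0 (border '')
j=7 s[j]='b': π[7]=0 (border '')
j=8 s[j]='d': π[8]=0 (border '')
j=9 s[j]='b': π[9]=0 (border '')
j=10 s[j]='d': π[10]=0 (border '')
j=11 s[j]='a': π[11]=1 (border 'a')
j=12 s[j]='c': π[12]=2 (border 'ac')
j=13 s[j]='b': π[13]=3 (border 'acb')
j=14 s[j]='b': k: 3→0; π[14]=0 (border '')
j=15 s[j]='b': π[15]=0 (border '')
j=16 s[j]='a': π[16]=1 (border 'a')

[0, 0, 0, 0, 0, 0, 0, 0, 0, 0, 0, 1, 2, 3, 0, 0, 1]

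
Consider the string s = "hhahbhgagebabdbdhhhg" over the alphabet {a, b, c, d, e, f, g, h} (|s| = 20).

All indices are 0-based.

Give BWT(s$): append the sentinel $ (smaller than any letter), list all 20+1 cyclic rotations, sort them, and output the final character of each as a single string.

gbgheadhbbghhahahb$hd

rank  rotation               last
    0  $hhahbhgagebabdbdhhhg  g
    1  abdbdhhhg$hhahbhgageb  b
    2  agebabdbdhhhg$hhahbhg  g
    3  ahbhgagebabdbdhhhg$hh  h
    4  babdbdhhhg$hhahbhgage  e
    5  bdbdhhhg$hhahbhgageba  a
    6  bdhhhg$hhahbhgagebabd  d
    7  bhgagebabdbdhhhg$hhah  h
    8  dbdhhhg$hhahbhgagebab  b
    9  dhhhg$hhahbhgagebabdb  b
   10  ebabdbdhhhg$hhahbhgag  g
   11  g$hhahbhgagebabdbdhhh  h
   12  gagebabdbdhhhg$hhahbh  h
   13  gebabdbdhhhg$hhahbhga  a
   14  hahbhgagebabdbdhhhg$h  h
   15  hbhgagebabdbdhhhg$hha  a
   16  hg$hhahbhgagebabdbdhh  h
   17  hgagebabdbdhhhg$hhahb  b
   18  hhahbhgagebabdbdhhhg$  $
   19  hhg$hhahbhgagebabdbdh  h
   20  hhhg$hhahbhgagebabdbd  d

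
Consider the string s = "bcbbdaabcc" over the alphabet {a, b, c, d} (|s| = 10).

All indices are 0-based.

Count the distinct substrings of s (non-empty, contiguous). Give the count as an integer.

rank→(start, suffix):
  0 → (5, 'aabcc')
  1 → (6, 'abcc')
  2 → (2, 'bbdaabcc')
  3 → (0, 'bcbbdaabcc')
  4 → (7, 'bcc')
  5 → (3, 'bdaabcc')
  6 → (9, 'c')
  7 → (1, 'cbbdaabcc')
  8 → (8, 'cc')
  9 → (4, 'daabcc')

SA = [5, 6, 2, 0, 7, 3, 9, 1, 8, 4]
[i] adj suffixes → lcp
  [1] 5/6 → 1 ('a')
  [2] 6/2 → 0 ('')
  [3] 2/0 → 1 ('b')
  [4] 0/7 → 2 ('bc')
  [5] 7/3 → 1 ('b')
  [6] 3/9 → 0 ('')
  [7] 9/1 → 1 ('c')
  [8] 1/8 → 1 ('c')
  [9] 8/4 → 0 ('')

n(n+1)/2 = 10·11/2 = 55
Σ LCP = 0 + 1 + 0 + 1 + 2 + 1 + 0 + 1 + 1 + 0 = 7
distinct = 55 − 7 = 48

48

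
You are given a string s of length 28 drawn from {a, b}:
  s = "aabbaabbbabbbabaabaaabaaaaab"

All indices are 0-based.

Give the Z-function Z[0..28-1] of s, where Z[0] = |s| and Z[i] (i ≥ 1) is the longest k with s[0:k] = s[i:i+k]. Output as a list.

Z[0]=28
i=1: fresh scan; Z[1]=1 extend→box=[1,2)
i=2: fresh scan; Z[2]=0
i=3: fresh scan; Z[3]=0
i=4: fresh scan; Z[4]=4 extend→box=[4,8)
i=5: min(r-i=3, Z[1]=1)=1; Z[5]=1
i=6: min(r-i=2, Z[2]=0)=0; Z[6]=0
i=7: min(r-i=1, Z[3]=0)=0; Z[7]=0
i=8: fresh scan; Z[8]=0
i=9: fresh scan; Z[9]=1 extend→box=[9,10)
i=10: fresh scan; Z[10]=0
i=11: fresh scan; Z[11]=0
i=12: fresh scan; Z[12]=0
i=13: fresh scan; Z[13]=1 extend→box=[13,14)
i=14: fresh scan; Z[14]=0
i=15: fresh scan; Z[15]=3 extend→box=[15,18)
i=16: min(r-i=2, Z[1]=1)=1; Z[16]=1
i=17: min(r-i=1, Z[2]=0)=0; Z[17]=0
i=18: fresh scan; Z[18]=2 extend→box=[18,20)
i=19: min(r-i=1, Z[1]=1)=1; Z[19]=3 extend→box=[19,22)
i=20: min(r-i=2, Z[1]=1)=1; Z[20]=1
i=21: min(r-i=1, Z[2]=0)=0; Z[21]=0
i=22: fresh scan; Z[22]=2 extend→box=[22,24)
i=23: min(r-i=1, Z[1]=1)=1; Z[23]=2 extend→box=[23,25)
i=24: min(r-i=1, Z[1]=1)=1; Z[24]=2 extend→box=[24,26)
i=25: min(r-i=1, Z[1]=1)=1; Z[25]=3 extend→box=[25,28)
i=26: min(r-i=2, Z[1]=1)=1; Z[26]=1
i=27: min(r-i=1, Z[2]=0)=0; Z[27]=0

[28, 1, 0, 0, 4, 1, 0, 0, 0, 1, 0, 0, 0, 1, 0, 3, 1, 0, 2, 3, 1, 0, 2, 2, 2, 3, 1, 0]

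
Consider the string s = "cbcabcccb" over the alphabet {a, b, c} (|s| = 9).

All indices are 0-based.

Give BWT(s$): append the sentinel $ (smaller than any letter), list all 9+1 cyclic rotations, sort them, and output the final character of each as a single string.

bcccabc$cb

rank  rotation    last
    0  $cbcabcccb  b
    1  abcccb$cbc  c
    2  b$cbcabccc  c
    3  bcabcccb$c  c
    4  bcccb$cbca  a
    5  cabcccb$cb  b
    6  cb$cbcabcc  c
    7  cbcabcccb$  $
    8  ccb$cbcabc  c
    9  cccb$cbcab  b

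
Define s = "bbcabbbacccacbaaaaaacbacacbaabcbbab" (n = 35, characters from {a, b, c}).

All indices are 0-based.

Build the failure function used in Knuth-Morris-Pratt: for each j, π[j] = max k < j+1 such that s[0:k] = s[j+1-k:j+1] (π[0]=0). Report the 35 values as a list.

[0, 1, 0, 0, 1, 2, 2, 0, 0, 0, 0, 0, 0, 1, 0, 0, 0, 0, 0, 0, 0, 1, 0, 0, 0, 0, 1, 0, 0, 1, 0, 1, 2, 0, 1]

π[0] = 0
j=1 s[j]='b': π[1]=1 (border 'b')
j=2 s[j]='c': k: 1→0; π[2]=0 (border '')
j=3 s[j]='a': π[3]=0 (border '')
j=4 s[j]='b': π[4]=1 (border 'b')
j=5 s[j]='b': π[5]=2 (border 'bb')
j=6 s[j]='b': k: 2→1; π[6]=2 (border 'bb')
j=7 s[j]='a': k: 2→1→0; π[7]=0 (border '')
j=8 s[j]='c': π[8]=0 (border '')
j=9 s[j]='c': π[9]=0 (border '')
j=10 s[j]='c': π[10]=0 (border '')
j=11 s[j]='a': π[11]=0 (border '')
j=12 s[j]='c': π[12]=0 (border '')
j=13 s[j]='b': π[13]=1 (border 'b')
j=14 s[j]='a': k: 1→0; π[14]=0 (border '')
j=15 s[j]='a': π[15]=0 (border '')
j=16 s[j]='a': π[16]=0 (border '')
j=17 s[j]='a': π[17]=0 (border '')
j=18 s[j]='a': π[18]=0 (border '')
j=19 s[j]='a': π[19]=0 (border '')
j=20 s[j]='c': π[20]=0 (border '')
j=21 s[j]='b': π[21]=1 (border 'b')
j=22 s[j]='a': k: 1→0; π[22]=0 (border '')
j=23 s[j]='c': π[23]=0 (border '')
j=24 s[j]='a': π[24]=0 (border '')
j=25 s[j]='c': π[25]=0 (border '')
j=26 s[j]='b': π[26]=1 (border 'b')
j=27 s[j]='a': k: 1→0; π[27]=0 (border '')
j=28 s[j]='a': π[28]=0 (border '')
j=29 s[j]='b': π[29]=1 (border 'b')
j=30 s[j]='c': k: 1→0; π[30]=0 (border '')
j=31 s[j]='b': π[31]=1 (border 'b')
j=32 s[j]='b': π[32]=2 (border 'bb')
j=33 s[j]='a': k: 2→1→0; π[33]=0 (border '')
j=34 s[j]='b': π[34]=1 (border 'b')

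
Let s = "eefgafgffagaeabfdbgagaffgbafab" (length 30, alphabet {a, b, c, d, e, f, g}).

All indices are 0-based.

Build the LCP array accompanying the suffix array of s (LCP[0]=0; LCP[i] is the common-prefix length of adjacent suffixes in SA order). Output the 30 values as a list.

rank→(start, suffix):
  0 → (28, 'ab')
  1 → (13, 'abfdbgagaffgbafab')
  2 → (11, 'aeabfdbgagaffgbafab')
  3 → (26, 'afab')
  4 → (21, 'affgbafab')
  5 → (4, 'afgffagaeabfdbgagaffgbafab')
  6 → (9, 'agaeabfdbgagaffgbafab')
  7 → (19, 'agaffgbafab')
  8 → (29, 'b')
  9 → (25, 'bafab')
  10 → (14, 'bfdbgagaffgbafab')
  11 → (17, 'bgagaffgbafab')
  12 → (16, 'dbgagaffgbafab')
  13 → (12, 'eabfdbgagaffgbafab')
  14 → (0, 'eefgafgffagaeabfdbgagaffgbafab')
  15 → (1, 'efgafgffagaeabfdbgagaffgbafab')
  16 → (27, 'fab')
  17 → (8, 'fagaeabfdbgagaffgbafab')
  18 → (15, 'fdbgagaffgbafab')
  19 → (7, 'ffagaeabfdbgagaffgbafab')
  20 → (22, 'ffgbafab')
  21 → (2, 'fgafgffagaeabfdbgagaffgbafab')
  22 → (23, 'fgbafab')
  23 → (5, 'fgffagaeabfdbgagaffgbafab')
  24 → (10, 'gaeabfdbgagaffgbafab')
  25 → (20, 'gaffgbafab')
  26 → (3, 'gafgffagaeabfdbgagaffgbafab')
  27 → (18, 'gagaffgbafab')
  28 → (24, 'gbafab')
  29 → (6, 'gffagaeabfdbgagaffgbafab')

SA = [28, 13, 11, 26, 21, 4, 9, 19, 29, 25, 14, 17, 16, 12, 0, 1, 27, 8, 15, 7, 22, 2, 23, 5, 10, 20, 3, 18, 24, 6]
[i] adj suffixes → lcp
  [1] 28/13 → 2 ('ab')
  [2] 13/11 → 1 ('a')
  [3] 11/26 → 1 ('a')
  [4] 26/21 → 2 ('af')
  [5] 21/4 → 2 ('af')
  [6] 4/9 → 1 ('a')
  [7] 9/19 → 3 ('aga')
  [8] 19/29 → 0 ('')
  [9] 29/25 → 1 ('b')
  [10] 25/14 → 1 ('b')
  [11] 14/17 → 1 ('b')
  [12] 17/16 → 0 ('')
  [13] 16/12 → 0 ('')
  [14] 12/0 → 1 ('e')
  [15] 0/1 → 1 ('e')
  [16] 1/27 → 0 ('')
  [17] 27/8 → 2 ('fa')
  [18] 8/15 → 1 ('f')
  [19] 15/7 → 1 ('f')
  [20] 7/22 → 2 ('ff')
  [21] 22/2 → 1 ('f')
  [22] 2/23 → 2 ('fg')
  [23] 23/5 → 2 ('fg')
  [24] 5/10 → 0 ('')
  [25] 10/20 → 2 ('ga')
  [26] 20/3 → 3 ('gaf')
  [27] 3/18 → 2 ('ga')
  [28] 18/24 → 1 ('g')
  [29] 24/6 → 1 ('g')

[0, 2, 1, 1, 2, 2, 1, 3, 0, 1, 1, 1, 0, 0, 1, 1, 0, 2, 1, 1, 2, 1, 2, 2, 0, 2, 3, 2, 1, 1]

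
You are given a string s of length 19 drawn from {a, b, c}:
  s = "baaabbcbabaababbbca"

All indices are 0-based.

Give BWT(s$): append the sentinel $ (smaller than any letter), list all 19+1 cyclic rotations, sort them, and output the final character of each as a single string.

acbbababa$acaababbbb

rank  rotation              last
    0  $baaabbcbabaababbbca  a
    1  a$baaabbcbabaababbbc  c
    2  aaabbcbabaababbbca$b  b
    3  aababbbca$baaabbcbab  b
    4  aabbcbabaababbbca$ba  a
    5  abaababbbca$baaabbcb  b
    6  ababbbca$baaabbcbaba  a
    7  abbbca$baaabbcbabaab  b
    8  abbcbabaababbbca$baa  a
    9  baaabbcbabaababbbca$  $
   10  baababbbca$baaabbcba  a
   11  babaababbbca$baaabbc  c
   12  babbbca$baaabbcbabaa  a
   13  bbbca$baaabbcbabaaba  a
   14  bbca$baaabbcbabaabab  b
   15  bbcbabaababbbca$baaa  a
   16  bca$baaabbcbabaababb  b
   17  bcbabaababbbca$baaab  b
   18  ca$baaabbcbabaababbb  b
   19  cbabaababbbca$baaabb  b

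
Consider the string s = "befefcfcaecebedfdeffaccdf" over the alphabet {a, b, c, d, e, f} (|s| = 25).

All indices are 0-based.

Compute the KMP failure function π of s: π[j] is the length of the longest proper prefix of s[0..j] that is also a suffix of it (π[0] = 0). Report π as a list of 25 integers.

π[0] = 0
j=1 s[j]='e': π[1]=0 (border '')
j=2 s[j]='f': π[2]=0 (border '')
j=3 s[j]='e': π[3]=0 (border '')
j=4 s[j]='f': π[4]=0 (border '')
j=5 s[j]='c': π[5]=0 (border '')
j=6 s[j]='f': π[6]=0 (border '')
j=7 s[j]='c': π[7]=0 (border '')
j=8 s[j]='a': π[8]=0 (border '')
j=9 s[j]='e': π[9]=0 (border '')
j=10 s[j]='c': π[10]=0 (border '')
j=11 s[j]='e': π[11]=0 (border '')
j=12 s[j]='b': π[12]=1 (border 'b')
j=13 s[j]='e': π[13]=2 (border 'be')
j=14 s[j]='d': k: 2→0; π[14]=0 (border '')
j=15 s[j]='f': π[15]=0 (border '')
j=16 s[j]='d': π[16]=0 (border '')
j=17 s[j]='e': π[17]=0 (border '')
j=18 s[j]='f': π[18]=0 (border '')
j=19 s[j]='f': π[19]=0 (border '')
j=20 s[j]='a': π[20]=0 (border '')
j=21 s[j]='c': π[21]=0 (border '')
j=22 s[j]='c': π[22]=0 (border '')
j=23 s[j]='d': π[23]=0 (border '')
j=24 s[j]='f': π[24]=0 (border '')

[0, 0, 0, 0, 0, 0, 0, 0, 0, 0, 0, 0, 1, 2, 0, 0, 0, 0, 0, 0, 0, 0, 0, 0, 0]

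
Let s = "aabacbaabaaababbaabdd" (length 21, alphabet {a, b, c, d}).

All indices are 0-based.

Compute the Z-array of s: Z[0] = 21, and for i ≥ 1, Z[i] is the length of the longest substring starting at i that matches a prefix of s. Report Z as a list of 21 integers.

[21, 1, 0, 1, 0, 0, 4, 1, 0, 2, 4, 1, 0, 1, 0, 0, 3, 1, 0, 0, 0]

Z[0]=21
i=1: i≥r, start 0; Z[1]=1 scan→box=[1,2)
i=2: i≥r, start 0; Z[2]=0
i=3: i≥r, start 0; Z[3]=1 scan→box=[3,4)
i=4: i≥r, start 0; Z[4]=0
i=5: i≥r, start 0; Z[5]=0
i=6: i≥r, start 0; Z[6]=4 scan→box=[6,10)
i=7: min(r-i=3, Z[1]=1)=1; Z[7]=1
i=8: min(r-i=2, Z[2]=0)=0; Z[8]=0
i=9: min(r-i=1, Z[3]=1)=1; Z[9]=2 scan→box=[9,11)
i=10: min(r-i=1, Z[1]=1)=1; Z[10]=4 scan→box=[10,14)
i=11: min(r-i=3, Z[1]=1)=1; Z[11]=1
i=12: min(r-i=2, Z[2]=0)=0; Z[12]=0
i=13: min(r-i=1, Z[3]=1)=1; Z[13]=1
i=14: i≥r, start 0; Z[14]=0
i=15: i≥r, start 0; Z[15]=0
i=16: i≥r, start 0; Z[16]=3 scan→box=[16,19)
i=17: min(r-i=2, Z[1]=1)=1; Z[17]=1
i=18: min(r-i=1, Z[2]=0)=0; Z[18]=0
i=19: i≥r, start 0; Z[19]=0
i=20: i≥r, start 0; Z[20]=0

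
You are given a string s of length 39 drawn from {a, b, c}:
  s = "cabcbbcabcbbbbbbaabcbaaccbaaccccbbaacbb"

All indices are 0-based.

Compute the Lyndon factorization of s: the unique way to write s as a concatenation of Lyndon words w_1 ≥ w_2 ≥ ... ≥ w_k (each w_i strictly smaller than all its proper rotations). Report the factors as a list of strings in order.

["c", "abcbbc", "abcbbbbbb", "aabcbaaccbaaccccbbaacbb"]

emit factor 1: 'c' (i=0, period=1)
emit factor 2: 'abcbbc' (i=1, period=6)
emit factor 3: 'abcbbbbbb' (i=7, period=9)
emit factor 4: 'aabcbaaccbaaccccbbaacbb' (i=16, period=23)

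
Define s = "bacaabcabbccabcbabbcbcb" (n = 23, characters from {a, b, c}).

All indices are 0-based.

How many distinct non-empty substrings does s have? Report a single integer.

236

sorted suffixes:
  #0 SA[0]=3  'aabcabbccabcbabbcbcb'
  #1 SA[1]=16  'abbcbcb'
  #2 SA[2]=7  'abbccabcbabbcbcb'
  #3 SA[3]=4  'abcabbccabcbabbcbcb'
  #4 SA[4]=12  'abcbabbcbcb'
  #5 SA[5]=1  'acaabcabbccabcbabbcbcb'
  #6 SA[6]=22  'b'
  #7 SA[7]=15  'babbcbcb'
  #8 SA[8]=0  'bacaabcabbccabcbabbcbcb'
  #9 SA[9]=17  'bbcbcb'
  #10 SA[10]=8  'bbccabcbabbcbcb'
  #11 SA[11]=5  'bcabbccabcbabbcbcb'
  #12 SA[12]=20  'bcb'
  #13 SA[13]=13  'bcbabbcbcb'
  #14 SA[14]=18  'bcbcb'
  #15 SA[15]=9  'bccabcbabbcbcb'
  #16 SA[16]=2  'caabcabbccabcbabbcbcb'
  #17 SA[17]=6  'cabbccabcbabbcbcb'
  #18 SA[18]=11  'cabcbabbcbcb'
  #19 SA[19]=21  'cb'
  #20 SA[20]=14  'cbabbcbcb'
  #21 SA[21]=19  'cbcb'
  #22 SA[22]=10  'ccabcbabbcbcb'

SA = [3, 16, 7, 4, 12, 1, 22, 15, 0, 17, 8, 5, 20, 13, 18, 9, 2, 6, 11, 21, 14, 19, 10]
rank  pair      lcp
   1  s[3:],s[16:]  1  'a'
   2  s[16:],s[7:]  4  'abbc'
   3  s[7:],s[4:]  2  'ab'
   4  s[4:],s[12:]  3  'abc'
   5  s[12:],s[1:]  1  'a'
   6  s[1:],s[22:]  0  ''
   7  s[22:],s[15:]  1  'b'
   8  s[15:],s[0:]  2  'ba'
   9  s[0:],s[17:]  1  'b'
  10  s[17:],s[8:]  3  'bbc'
  11  s[8:],s[5:]  1  'b'
  12  s[5:],s[20:]  2  'bc'
  13  s[20:],s[13:]  3  'bcb'
  14  s[13:],s[18:]  3  'bcb'
  15  s[18:],s[9:]  2  'bc'
  16  s[9:],s[2:]  0  ''
  17  s[2:],s[6:]  2  'ca'
  18  s[6:],s[11:]  3  'cab'
  19  s[11:],s[21:]  1  'c'
  20  s[21:],s[14:]  2  'cb'
  21  s[14:],s[19:]  2  'cb'
  22  s[19:],s[10:]  1  'c'

n(n+1)/2 = 23·24/2 = 276
Σ LCP = 0 + 1 + 4 + 2 + 3 + 1 + 0 + 1 + 2 + 1 + 3 + 1 + 2 + 3 + 3 + 2 + 0 + 2 + 3 + 1 + 2 + 2 + 1 = 40
distinct = 276 − 40 = 236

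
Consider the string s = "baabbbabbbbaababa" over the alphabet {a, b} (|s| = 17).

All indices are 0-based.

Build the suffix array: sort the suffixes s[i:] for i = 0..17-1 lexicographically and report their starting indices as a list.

[16, 11, 1, 14, 12, 2, 6, 15, 10, 0, 13, 5, 9, 4, 8, 3, 7]

rank | idx | suffix
   0 |  16 | a
   1 |  11 | aababa
   2 |   1 | aabbbabbbbaababa
   3 |  14 | aba
   4 |  12 | ababa
   5 |   2 | abbbabbbbaababa
   6 |   6 | abbbbaababa
   7 |  15 | ba
   8 |  10 | baababa
   9 |   0 | baabbbabbbbaababa
  10 |  13 | baba
  11 |   5 | babbbbaababa
  12 |   9 | bbaababa
  13 |   4 | bbabbbbaababa
  14 |   8 | bbbaababa
  15 |   3 | bbbabbbbaababa
  16 |   7 | bbbbaababa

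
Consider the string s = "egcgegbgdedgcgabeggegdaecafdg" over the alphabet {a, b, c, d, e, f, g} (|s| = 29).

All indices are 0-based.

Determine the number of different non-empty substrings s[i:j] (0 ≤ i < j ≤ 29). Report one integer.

rank | idx | suffix
   0 |  14 | abeggegdaecafdg
   1 |  22 | aecafdg
   2 |  25 | afdg
   3 |  15 | beggegdaecafdg
   4 |   6 | bgdedgcgabeggegdaecafdg
   5 |  24 | cafdg
   6 |  12 | cgabeggegdaecafdg
   7 |   2 | cgegbgdedgcgabeggegdaecafdg
   8 |  21 | daecafdg
   9 |   8 | dedgcgabeggegdaecafdg
  10 |  27 | dg
  11 |  10 | dgcgabeggegdaecafdg
  12 |  23 | ecafdg
  13 |   9 | edgcgabeggegdaecafdg
  14 |   4 | egbgdedgcgabeggegdaecafdg
  15 |   0 | egcgegbgdedgcgabeggegdaecafdg
  16 |  19 | egdaecafdg
  17 |  16 | eggegdaecafdg
  18 |  26 | fdg
  19 |  28 | g
  20 |  13 | gabeggegdaecafdg
  21 |   5 | gbgdedgcgabeggegdaecafdg
  22 |  11 | gcgabeggegdaecafdg
  23 |   1 | gcgegbgdedgcgabeggegdaecafdg
  24 |  20 | gdaecafdg
  25 |   7 | gdedgcgabeggegdaecafdg
  26 |   3 | gegbgdedgcgabeggegdaecafdg
  27 |  18 | gegdaecafdg
  28 |  17 | ggegdaecafdg

SA = [14, 22, 25, 15, 6, 24, 12, 2, 21, 8, 27, 10, 23, 9, 4, 0, 19, 16, 26, 28, 13, 5, 11, 1, 20, 7, 3, 18, 17]
i: (SA[i-1],SA[i]) lcp shared
  1: (14,22) 1 'a'
  2: (22,25) 1 'a'
  3: (25,15) 0 ''
  4: (15,6) 1 'b'
  5: (6,24) 0 ''
  6: (24,12) 1 'c'
  7: (12,2) 2 'cg'
  8: (2,21) 0 ''
  9: (21,8) 1 'd'
  10: (8,27) 1 'd'
  11: (27,10) 2 'dg'
  12: (10,23) 0 ''
  13: (23,9) 1 'e'
  14: (9,4) 1 'e'
  15: (4,0) 2 'eg'
  16: (0,19) 2 'eg'
  17: (19,16) 2 'eg'
  18: (16,26) 0 ''
  19: (26,28) 0 ''
  20: (28,13) 1 'g'
  21: (13,5) 1 'g'
  22: (5,11) 1 'g'
  23: (11,1) 3 'gcg'
  24: (1,20) 1 'g'
  25: (20,7) 2 'gd'
  26: (7,3) 1 'g'
  27: (3,18) 3 'geg'
  28: (18,17) 1 'g'

n(n+1)/2 = 29·30/2 = 435
Σ LCP = 0 + 1 + 1 + 0 + 1 + 0 + 1 + 2 + 0 + 1 + 1 + 2 + 0 + 1 + 1 + 2 + 2 + 2 + 0 + 0 + 1 + 1 + 1 + 3 + 1 + 2 + 1 + 3 + 1 = 32
distinct = 435 − 32 = 403

403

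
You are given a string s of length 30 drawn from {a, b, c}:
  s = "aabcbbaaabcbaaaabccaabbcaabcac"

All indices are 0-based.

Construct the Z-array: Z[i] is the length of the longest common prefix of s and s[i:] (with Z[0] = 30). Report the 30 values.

[30, 1, 0, 0, 0, 0, 2, 5, 1, 0, 0, 0, 2, 2, 4, 1, 0, 0, 0, 3, 1, 0, 0, 0, 4, 1, 0, 0, 1, 0]

Z[0]=30
i=1: outside box; Z[1]=1 grow→box=[1,2)
i=2: outside box; Z[2]=0
i=3: outside box; Z[3]=0
i=4: outside box; Z[4]=0
i=5: outside box; Z[5]=0
i=6: outside box; Z[6]=2 grow→box=[6,8)
i=7: min(r-i=1, Z[1]=1)=1; Z[7]=5 grow→box=[7,12)
i=8: min(r-i=4, Z[1]=1)=1; Z[8]=1
i=9: min(r-i=3, Z[2]=0)=0; Z[9]=0
i=10: min(r-i=2, Z[3]=0)=0; Z[10]=0
i=11: min(r-i=1, Z[4]=0)=0; Z[11]=0
i=12: outside box; Z[12]=2 grow→box=[12,14)
i=13: min(r-i=1, Z[1]=1)=1; Z[13]=2 grow→box=[13,15)
i=14: min(r-i=1, Z[1]=1)=1; Z[14]=4 grow→box=[14,18)
i=15: min(r-i=3, Z[1]=1)=1; Z[15]=1
i=16: min(r-i=2, Z[2]=0)=0; Z[16]=0
i=17: min(r-i=1, Z[3]=0)=0; Z[17]=0
i=18: outside box; Z[18]=0
i=19: outside box; Z[19]=3 grow→box=[19,22)
i=20: min(r-i=2, Z[1]=1)=1; Z[20]=1
i=21: min(r-i=1, Z[2]=0)=0; Z[21]=0
i=22: outside box; Z[22]=0
i=23: outside box; Z[23]=0
i=24: outside box; Z[24]=4 grow→box=[24,28)
i=25: min(r-i=3, Z[1]=1)=1; Z[25]=1
i=26: min(r-i=2, Z[2]=0)=0; Z[26]=0
i=27: min(r-i=1, Z[3]=0)=0; Z[27]=0
i=28: outside box; Z[28]=1 grow→box=[28,29)
i=29: outside box; Z[29]=0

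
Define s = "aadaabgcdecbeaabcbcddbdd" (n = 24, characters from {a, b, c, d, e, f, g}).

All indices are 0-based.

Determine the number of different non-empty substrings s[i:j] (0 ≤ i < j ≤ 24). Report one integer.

274

rank | idx | suffix
   0 |  13 | aabcbcddbdd
   1 |   3 | aabgcdecbeaabcbcddbdd
   2 |   0 | aadaabgcdecbeaabcbcddbdd
   3 |  14 | abcbcddbdd
   4 |   4 | abgcdecbeaabcbcddbdd
   5 |   1 | adaabgcdecbeaabcbcddbdd
   6 |  15 | bcbcddbdd
   7 |  17 | bcddbdd
   8 |  21 | bdd
   9 |  11 | beaabcbcddbdd
  10 |   5 | bgcdecbeaabcbcddbdd
  11 |  16 | cbcddbdd
  12 |  10 | cbeaabcbcddbdd
  13 |  18 | cddbdd
  14 |   7 | cdecbeaabcbcddbdd
  15 |  23 | d
  16 |   2 | daabgcdecbeaabcbcddbdd
  17 |  20 | dbdd
  18 |  22 | dd
  19 |  19 | ddbdd
  20 |   8 | decbeaabcbcddbdd
  21 |  12 | eaabcbcddbdd
  22 |   9 | ecbeaabcbcddbdd
  23 |   6 | gcdecbeaabcbcddbdd

SA = [13, 3, 0, 14, 4, 1, 15, 17, 21, 11, 5, 16, 10, 18, 7, 23, 2, 20, 22, 19, 8, 12, 9, 6]
rank  pair      lcp
   1  s[13:],s[3:]  3  'aab'
   2  s[3:],s[0:]  2  'aa'
   3  s[0:],s[14:]  1  'a'
   4  s[14:],s[4:]  2  'ab'
   5  s[4:],s[1:]  1  'a'
   6  s[1:],s[15:]  0  ''
   7  s[15:],s[17:]  2  'bc'
   8  s[17:],s[21:]  1  'b'
   9  s[21:],s[11:]  1  'b'
  10  s[11:],s[5:]  1  'b'
  11  s[5:],s[16:]  0  ''
  12  s[16:],s[10:]  2  'cb'
  13  s[10:],s[18:]  1  'c'
  14  s[18:],s[7:]  2  'cd'
  15  s[7:],s[23:]  0  ''
  16  s[23:],s[2:]  1  'd'
  17  s[2:],s[20:]  1  'd'
  18  s[20:],s[22:]  1  'd'
  19  s[22:],s[19:]  2  'dd'
  20  s[19:],s[8:]  1  'd'
  21  s[8:],s[12:]  0  ''
  22  s[12:],s[9:]  1  'e'
  23  s[9:],s[6:]  0  ''

n(n+1)/2 = 24·25/2 = 300
Σ LCP = 0 + 3 + 2 + 1 + 2 + 1 + 0 + 2 + 1 + 1 + 1 + 0 + 2 + 1 + 2 + 0 + 1 + 1 + 1 + 2 + 1 + 0 + 1 + 0 = 26
distinct = 300 − 26 = 274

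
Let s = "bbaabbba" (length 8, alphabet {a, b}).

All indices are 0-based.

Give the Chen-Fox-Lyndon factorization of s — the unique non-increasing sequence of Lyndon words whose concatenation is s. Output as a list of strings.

emit factor 1: 'b' (i=0, period=1)
emit factor 2: 'b' (i=1, period=1)
emit factor 3: 'aabbb' (i=2, period=5)
emit factor 4: 'a' (i=7, period=1)

["b", "b", "aabbb", "a"]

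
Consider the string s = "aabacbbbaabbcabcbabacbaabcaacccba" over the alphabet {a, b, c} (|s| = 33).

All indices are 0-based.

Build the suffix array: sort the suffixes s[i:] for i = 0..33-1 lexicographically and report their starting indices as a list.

[32, 0, 8, 22, 26, 17, 1, 9, 23, 13, 19, 3, 27, 31, 7, 21, 16, 18, 2, 6, 5, 10, 24, 11, 14, 25, 12, 30, 20, 15, 4, 29, 28]

sorted suffixes:
  #0 SA[0]=32  'a'
  #1 SA[1]=0  'aabacbbbaabbcabcbabacbaabcaacccba'
  #2 SA[2]=8  'aabbcabcbabacbaabcaacccba'
  #3 SA[3]=22  'aabcaacccba'
  #4 SA[4]=26  'aacccba'
  #5 SA[5]=17  'abacbaabcaacccba'
  #6 SA[6]=1  'abacbbbaabbcabcbabacbaabcaacccba'
  #7 SA[7]=9  'abbcabcbabacbaabcaacccba'
  #8 SA[8]=23  'abcaacccba'
  #9 SA[9]=13  'abcbabacbaabcaacccba'
  #10 SA[10]=19  'acbaabcaacccba'
  #11 SA[11]=3  'acbbbaabbcabcbabacbaabcaacccba'
  #12 SA[12]=27  'acccba'
  #13 SA[13]=31  'ba'
  #14 SA[14]=7  'baabbcabcbabacbaabcaacccba'
  #15 SA[15]=21  'baabcaacccba'
  #16 SA[16]=16  'babacbaabcaacccba'
  #17 SA[17]=18  'bacbaabcaacccba'
  #18 SA[18]=2  'bacbbbaabbcabcbabacbaabcaacccba'
  #19 SA[19]=6  'bbaabbcabcbabacbaabcaacccba'
  #20 SA[20]=5  'bbbaabbcabcbabacbaabcaacccba'
  #21 SA[21]=10  'bbcabcbabacbaabcaacccba'
  #22 SA[22]=24  'bcaacccba'
  #23 SA[23]=11  'bcabcbabacbaabcaacccba'
  #24 SA[24]=14  'bcbabacbaabcaacccba'
  #25 SA[25]=25  'caacccba'
  #26 SA[26]=12  'cabcbabacbaabcaacccba'
  #27 SA[27]=30  'cba'
  #28 SA[28]=20  'cbaabcaacccba'
  #29 SA[29]=15  'cbabacbaabcaacccba'
  #30 SA[30]=4  'cbbbaabbcabcbabacbaabcaacccba'
  #31 SA[31]=29  'ccba'
  #32 SA[32]=28  'cccba'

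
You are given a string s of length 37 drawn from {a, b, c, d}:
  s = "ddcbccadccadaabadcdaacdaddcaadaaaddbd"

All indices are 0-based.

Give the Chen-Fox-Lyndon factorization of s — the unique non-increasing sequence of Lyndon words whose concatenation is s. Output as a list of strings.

emit factor 1: 'd' (i=0, period=1)
emit factor 2: 'd' (i=1, period=1)
emit factor 3: 'c' (i=2, period=1)
emit factor 4: 'bcc' (i=3, period=3)
emit factor 5: 'adcc' (i=6, period=4)
emit factor 6: 'ad' (i=10, period=2)
emit factor 7: 'aabadcdaacdaddcaad' (i=12, period=18)
emit factor 8: 'aaaddbd' (i=30, period=7)

["d", "d", "c", "bcc", "adcc", "ad", "aabadcdaacdaddcaad", "aaaddbd"]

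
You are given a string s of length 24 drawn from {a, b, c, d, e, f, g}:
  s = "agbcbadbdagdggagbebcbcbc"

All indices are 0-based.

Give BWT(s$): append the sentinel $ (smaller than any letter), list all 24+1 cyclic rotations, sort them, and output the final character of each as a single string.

cb$gdccgcedgbbbbbagbgaaad

rank  rotation                   last
    0  $agbcbadbdagdggagbebcbcbc  c
    1  adbdagdggagbebcbcbc$agbcb  b
    2  agbcbadbdagdggagbebcbcbc$  $
    3  agbebcbcbc$agbcbadbdagdgg  g
    4  agdggagbebcbcbc$agbcbadbd  d
    5  badbdagdggagbebcbcbc$agbc  c
    6  bc$agbcbadbdagdggagbebcbc  c
    7  bcbadbdagdggagbebcbcbc$ag  g
    8  bcbc$agbcbadbdagdggagbebc  c
    9  bcbcbc$agbcbadbdagdggagbe  e
   10  bdagdggagbebcbcbc$agbcbad  d
   11  bebcbcbc$agbcbadbdagdggag  g
   12  c$agbcbadbdagdggagbebcbcb  b
   13  cbadbdagdggagbebcbcbc$agb  b
   14  cbc$agbcbadbdagdggagbebcb  b
   15  cbcbc$agbcbadbdagdggagbeb  b
   16  dagdggagbebcbcbc$agbcbadb  b
   17  dbdagdggagbebcbcbc$agbcba  a
   18  dggagbebcbcbc$agbcbadbdag  g
   19  ebcbcbc$agbcbadbdagdggagb  b
   20  gagbebcbcbc$agbcbadbdagdg  g
   21  gbcbadbdagdggagbebcbcbc$a  a
   22  gbebcbcbc$agbcbadbdagdgga  a
   23  gdggagbebcbcbc$agbcbadbda  a
   24  ggagbebcbcbc$agbcbadbdagd  d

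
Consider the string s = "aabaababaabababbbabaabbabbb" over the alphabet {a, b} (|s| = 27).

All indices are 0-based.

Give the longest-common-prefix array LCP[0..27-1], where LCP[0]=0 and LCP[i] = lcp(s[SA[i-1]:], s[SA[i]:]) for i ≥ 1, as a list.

sorted suffixes:
  #0 SA[0]=0  'aabaababaabababbbabaabbabbb'
  #1 SA[1]=3  'aababaabababbbabaabbabbb'
  #2 SA[2]=8  'aabababbbabaabbabbb'
  #3 SA[3]=19  'aabbabbb'
  #4 SA[4]=1  'abaababaabababbbabaabbabbb'
  #5 SA[5]=6  'abaabababbbabaabbabbb'
  #6 SA[6]=17  'abaabbabbb'
  #7 SA[7]=4  'ababaabababbbabaabbabbb'
  #8 SA[8]=9  'abababbbabaabbabbb'
  #9 SA[9]=11  'ababbbabaabbabbb'
  #10 SA[10]=20  'abbabbb'
  #11 SA[11]=23  'abbb'
  #12 SA[12]=13  'abbbabaabbabbb'
  #13 SA[13]=26  'b'
  #14 SA[14]=2  'baababaabababbbabaabbabbb'
  #15 SA[15]=7  'baabababbbabaabbabbb'
  #16 SA[16]=18  'baabbabbb'
  #17 SA[17]=5  'babaabababbbabaabbabbb'
  #18 SA[18]=16  'babaabbabbb'
  #19 SA[19]=10  'bababbbabaabbabbb'
  #20 SA[20]=22  'babbb'
  #21 SA[21]=12  'babbbabaabbabbb'
  #22 SA[22]=25  'bb'
  #23 SA[23]=15  'bbabaabbabbb'
  #24 SA[24]=21  'bbabbb'
  #25 SA[25]=24  'bbb'
  #26 SA[26]=14  'bbbabaabbabbb'

SA = [0, 3, 8, 19, 1, 6, 17, 4, 9, 11, 20, 23, 13, 26, 2, 7, 18, 5, 16, 10, 22, 12, 25, 15, 21, 24, 14]
i: (SA[i-1],SA[i]) lcp shared
  1: (0,3) 4 'aaba'
  2: (3,8) 6 'aababa'
  3: (8,19) 3 'aab'
  4: (19,1) 1 'a'
  5: (1,6) 8 'abaababa'
  6: (6,17) 5 'abaab'
  7: (17,4) 3 'aba'
  8: (4,9) 5 'ababa'
  9: (9,11) 4 'abab'
  10: (11,20) 2 'ab'
  11: (20,23) 3 'abb'
  12: (23,13) 4 'abbb'
  13: (13,26) 0 ''
  14: (26,2) 1 'b'
  15: (2,7) 7 'baababa'
  16: (7,18) 4 'baab'
  17: (18,5) 2 'ba'
  18: (5,16) 6 'babaab'
  19: (16,10) 4 'baba'
  20: (10,22) 3 'bab'
  21: (22,12) 5 'babbb'
  22: (12,25) 1 'b'
  23: (25,15) 2 'bb'
  24: (15,21) 4 'bbab'
  25: (21,24) 2 'bb'
  26: (24,14) 3 'bbb'

[0, 4, 6, 3, 1, 8, 5, 3, 5, 4, 2, 3, 4, 0, 1, 7, 4, 2, 6, 4, 3, 5, 1, 2, 4, 2, 3]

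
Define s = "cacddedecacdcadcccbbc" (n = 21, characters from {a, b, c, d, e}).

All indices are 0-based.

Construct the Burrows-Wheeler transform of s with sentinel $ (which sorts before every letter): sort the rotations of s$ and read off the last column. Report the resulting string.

rank  rotation                last
    0  $cacddedecacdcadcccbbc  c
    1  acdcadcccbbc$cacddedec  c
    2  acddedecacdcadcccbbc$c  c
    3  adcccbbc$cacddedecacdc  c
    4  bbc$cacddedecacdcadccc  c
    5  bc$cacddedecacdcadcccb  b
    6  c$cacddedecacdcadcccbb  b
    7  cacdcadcccbbc$cacddede  e
    8  cacddedecacdcadcccbbc$  $
    9  cadcccbbc$cacddedecacd  d
   10  cbbc$cacddedecacdcadcc  c
   11  ccbbc$cacddedecacdcadc  c
   12  cccbbc$cacddedecacdcad  d
   13  cdcadcccbbc$cacddedeca  a
   14  cddedecacdcadcccbbc$ca  a
   15  dcadcccbbc$cacddedecac  c
   16  dcccbbc$cacddedecacdca  a
   17  ddedecacdcadcccbbc$cac  c
   18  decacdcadcccbbc$cacdde  e
   19  dedecacdcadcccbbc$cacd  d
   20  ecacdcadcccbbc$cacdded  d
   21  edecacdcadcccbbc$cacdd  d

cccccbbe$dccdaacaceddd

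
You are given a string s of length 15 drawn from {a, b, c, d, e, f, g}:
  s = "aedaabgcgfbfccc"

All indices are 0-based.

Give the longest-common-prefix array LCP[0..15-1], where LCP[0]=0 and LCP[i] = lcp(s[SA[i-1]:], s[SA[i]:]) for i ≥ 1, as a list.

[0, 1, 1, 0, 1, 0, 1, 2, 1, 0, 0, 0, 1, 0, 1]

sorted suffixes:
  #0 SA[0]=3  'aabgcgfbfccc'
  #1 SA[1]=4  'abgcgfbfccc'
  #2 SA[2]=0  'aedaabgcgfbfccc'
  #3 SA[3]=10  'bfccc'
  #4 SA[4]=5  'bgcgfbfccc'
  #5 SA[5]=14  'c'
  #6 SA[6]=13  'cc'
  #7 SA[7]=12  'ccc'
  #8 SA[8]=7  'cgfbfccc'
  #9 SA[9]=2  'daabgcgfbfccc'
  #10 SA[10]=1  'edaabgcgfbfccc'
  #11 SA[11]=9  'fbfccc'
  #12 SA[12]=11  'fccc'
  #13 SA[13]=6  'gcgfbfccc'
  #14 SA[14]=8  'gfbfccc'

SA = [3, 4, 0, 10, 5, 14, 13, 12, 7, 2, 1, 9, 11, 6, 8]
[i] adj suffixes → lcp
  [1] 3/4 → 1 ('a')
  [2] 4/0 → 1 ('a')
  [3] 0/10 → 0 ('')
  [4] 10/5 → 1 ('b')
  [5] 5/14 → 0 ('')
  [6] 14/13 → 1 ('c')
  [7] 13/12 → 2 ('cc')
  [8] 12/7 → 1 ('c')
  [9] 7/2 → 0 ('')
  [10] 2/1 → 0 ('')
  [11] 1/9 → 0 ('')
  [12] 9/11 → 1 ('f')
  [13] 11/6 → 0 ('')
  [14] 6/8 → 1 ('g')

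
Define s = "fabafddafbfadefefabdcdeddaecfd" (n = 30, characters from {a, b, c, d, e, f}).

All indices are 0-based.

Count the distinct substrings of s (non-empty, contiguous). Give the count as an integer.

430

sorted suffixes:
  #0 SA[0]=1  'abafddafbfadefefabdcdeddaecfd'
  #1 SA[1]=17  'abdcdeddaecfd'
  #2 SA[2]=11  'adefefabdcdeddaecfd'
  #3 SA[3]=25  'aecfd'
  #4 SA[4]=7  'afbfadefefabdcdeddaecfd'
  #5 SA[5]=3  'afddafbfadefefabdcdeddaecfd'
  #6 SA[6]=2  'bafddafbfadefefabdcdeddaecfd'
  #7 SA[7]=18  'bdcdeddaecfd'
  #8 SA[8]=9  'bfadefefabdcdeddaecfd'
  #9 SA[9]=20  'cdeddaecfd'
  #10 SA[10]=27  'cfd'
  #11 SA[11]=29  'd'
  #12 SA[12]=24  'daecfd'
  #13 SA[13]=6  'dafbfadefefabdcdeddaecfd'
  #14 SA[14]=19  'dcdeddaecfd'
  #15 SA[15]=23  'ddaecfd'
  #16 SA[16]=5  'ddafbfadefefabdcdeddaecfd'
  #17 SA[17]=21  'deddaecfd'
  #18 SA[18]=12  'defefabdcdeddaecfd'
  #19 SA[19]=26  'ecfd'
  #20 SA[20]=22  'eddaecfd'
  #21 SA[21]=15  'efabdcdeddaecfd'
  #22 SA[22]=13  'efefabdcdeddaecfd'
  #23 SA[23]=0  'fabafddafbfadefefabdcdeddaecfd'
  #24 SA[24]=16  'fabdcdeddaecfd'
  #25 SA[25]=10  'fadefefabdcdeddaecfd'
  #26 SA[26]=8  'fbfadefefabdcdeddaecfd'
  #27 SA[27]=28  'fd'
  #28 SA[28]=4  'fddafbfadefefabdcdeddaecfd'
  #29 SA[29]=14  'fefabdcdeddaecfd'

SA = [1, 17, 11, 25, 7, 3, 2, 18, 9, 20, 27, 29, 24, 6, 19, 23, 5, 21, 12, 26, 22, 15, 13, 0, 16, 10, 8, 28, 4, 14]
[i] adj suffixes → lcp
  [1] 1/17 → 2 ('ab')
  [2] 17/11 → 1 ('a')
  [3] 11/25 → 1 ('a')
  [4] 25/7 → 1 ('a')
  [5] 7/3 → 2 ('af')
  [6] 3/2 → 0 ('')
  [7] 2/18 → 1 ('b')
  [8] 18/9 → 1 ('b')
  [9] 9/20 → 0 ('')
  [10] 20/27 → 1 ('c')
  [11] 27/29 → 0 ('')
  [12] 29/24 → 1 ('d')
  [13] 24/6 → 2 ('da')
  [14] 6/19 → 1 ('d')
  [15] 19/23 → 1 ('d')
  [16] 23/5 → 3 ('dda')
  [17] 5/21 → 1 ('d')
  [18] 21/12 → 2 ('de')
  [19] 12/26 → 0 ('')
  [20] 26/22 → 1 ('e')
  [21] 22/15 → 1 ('e')
  [22] 15/13 → 2 ('ef')
  [23] 13/0 → 0 ('')
  [24] 0/16 → 3 ('fab')
  [25] 16/10 → 2 ('fa')
  [26] 10/8 → 1 ('f')
  [27] 8/28 → 1 ('f')
  [28] 28/4 → 2 ('fd')
  [29] 4/14 → 1 ('f')

n(n+1)/2 = 30·31/2 = 465
Σ LCP = 0 + 2 + 1 + 1 + 1 + 2 + 0 + 1 + 1 + 0 + 1 + 0 + 1 + 2 + 1 + 1 + 3 + 1 + 2 + 0 + 1 + 1 + 2 + 0 + 3 + 2 + 1 + 1 + 2 + 1 = 35
distinct = 465 − 35 = 430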